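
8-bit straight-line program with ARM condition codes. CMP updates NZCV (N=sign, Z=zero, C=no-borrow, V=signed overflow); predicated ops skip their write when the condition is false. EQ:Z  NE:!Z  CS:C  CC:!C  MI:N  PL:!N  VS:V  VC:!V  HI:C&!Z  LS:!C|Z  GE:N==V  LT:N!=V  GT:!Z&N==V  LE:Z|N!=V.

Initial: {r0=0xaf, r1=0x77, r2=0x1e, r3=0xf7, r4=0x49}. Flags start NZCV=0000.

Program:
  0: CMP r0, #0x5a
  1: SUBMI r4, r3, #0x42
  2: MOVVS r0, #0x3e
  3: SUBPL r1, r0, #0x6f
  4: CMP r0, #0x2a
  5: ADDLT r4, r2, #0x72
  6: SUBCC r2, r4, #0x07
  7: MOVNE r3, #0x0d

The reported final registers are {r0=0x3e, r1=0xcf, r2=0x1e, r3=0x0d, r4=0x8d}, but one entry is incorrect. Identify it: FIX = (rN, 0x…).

FIX = (r4, 0x49)

0: ✓ CMP  NZCV=0011
1: · SUBMI
2: ✓ MOVVS  r0←0x3e
3: ✓ SUBPL  r1←0xcf
4: ✓ CMP  NZCV=0010
5: · ADDLT
6: · SUBCC
7: ✓ MOVNE  r3←0x0d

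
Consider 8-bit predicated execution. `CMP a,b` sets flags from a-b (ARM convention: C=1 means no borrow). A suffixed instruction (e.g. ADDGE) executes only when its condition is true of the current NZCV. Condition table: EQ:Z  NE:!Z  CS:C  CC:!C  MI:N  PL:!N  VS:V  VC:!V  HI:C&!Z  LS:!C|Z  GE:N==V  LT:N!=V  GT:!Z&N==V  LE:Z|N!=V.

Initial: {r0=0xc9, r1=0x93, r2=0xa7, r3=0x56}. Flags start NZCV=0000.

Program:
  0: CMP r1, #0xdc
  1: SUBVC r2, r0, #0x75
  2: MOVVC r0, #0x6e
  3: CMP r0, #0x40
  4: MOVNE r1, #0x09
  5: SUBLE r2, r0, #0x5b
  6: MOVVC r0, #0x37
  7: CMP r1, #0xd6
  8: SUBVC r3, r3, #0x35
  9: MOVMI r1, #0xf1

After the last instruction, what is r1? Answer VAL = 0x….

0: ✓ CMP  NZCV=1000
1: ✓ SUBVC  r2←0x54
2: ✓ MOVVC  r0←0x6e
3: ✓ CMP  NZCV=0010
4: ✓ MOVNE  r1←0x09
5: · SUBLE
6: ✓ MOVVC  r0←0x37
7: ✓ CMP  NZCV=0000
8: ✓ SUBVC  r3←0x21
9: · MOVMI

VAL = 0x09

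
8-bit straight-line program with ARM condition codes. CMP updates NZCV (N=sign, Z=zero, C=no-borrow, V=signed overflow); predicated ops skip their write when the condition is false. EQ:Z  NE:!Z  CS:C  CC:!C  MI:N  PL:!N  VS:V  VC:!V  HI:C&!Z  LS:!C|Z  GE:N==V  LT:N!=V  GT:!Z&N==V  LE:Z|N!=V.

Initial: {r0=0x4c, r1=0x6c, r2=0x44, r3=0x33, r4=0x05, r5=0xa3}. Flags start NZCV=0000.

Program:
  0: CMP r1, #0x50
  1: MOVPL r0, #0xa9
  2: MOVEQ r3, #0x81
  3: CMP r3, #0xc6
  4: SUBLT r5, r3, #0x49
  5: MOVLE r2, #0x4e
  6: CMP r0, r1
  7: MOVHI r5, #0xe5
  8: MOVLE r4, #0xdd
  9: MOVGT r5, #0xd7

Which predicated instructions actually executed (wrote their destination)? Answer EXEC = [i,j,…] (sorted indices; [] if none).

EXEC = [1,7,8]

[0] flags=0010 → (cmp)
[1] flags=0010 PL?T → r0=0xa9
[2] flags=0010 EQ?F → skip
[3] flags=0000 → (cmp)
[4] flags=0000 LT?F → skip
[5] flags=0000 LE?F → skip
[6] flags=0011 → (cmp)
[7] flags=0011 HI?T → r5=0xe5
[8] flags=0011 LE?T → r4=0xdd
[9] flags=0011 GT?F → skip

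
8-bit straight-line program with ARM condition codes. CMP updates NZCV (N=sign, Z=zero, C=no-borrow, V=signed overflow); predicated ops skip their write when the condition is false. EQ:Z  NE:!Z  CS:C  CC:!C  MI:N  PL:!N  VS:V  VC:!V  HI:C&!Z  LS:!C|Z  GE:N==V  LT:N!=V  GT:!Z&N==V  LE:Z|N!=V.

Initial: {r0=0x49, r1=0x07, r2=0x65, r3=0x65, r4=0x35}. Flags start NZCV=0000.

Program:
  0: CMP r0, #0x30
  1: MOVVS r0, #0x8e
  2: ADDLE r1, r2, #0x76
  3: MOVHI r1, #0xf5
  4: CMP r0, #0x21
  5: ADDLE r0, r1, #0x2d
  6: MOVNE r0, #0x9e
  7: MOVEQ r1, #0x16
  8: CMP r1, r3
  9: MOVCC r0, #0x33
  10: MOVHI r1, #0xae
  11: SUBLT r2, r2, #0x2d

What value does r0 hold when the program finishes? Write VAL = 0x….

VAL = 0x9e

0: ✓ CMP  NZCV=0010
1: · MOVVS
2: · ADDLE
3: ✓ MOVHI  r1←0xf5
4: ✓ CMP  NZCV=0010
5: · ADDLE
6: ✓ MOVNE  r0←0x9e
7: · MOVEQ
8: ✓ CMP  NZCV=1010
9: · MOVCC
10: ✓ MOVHI  r1←0xae
11: ✓ SUBLT  r2←0x38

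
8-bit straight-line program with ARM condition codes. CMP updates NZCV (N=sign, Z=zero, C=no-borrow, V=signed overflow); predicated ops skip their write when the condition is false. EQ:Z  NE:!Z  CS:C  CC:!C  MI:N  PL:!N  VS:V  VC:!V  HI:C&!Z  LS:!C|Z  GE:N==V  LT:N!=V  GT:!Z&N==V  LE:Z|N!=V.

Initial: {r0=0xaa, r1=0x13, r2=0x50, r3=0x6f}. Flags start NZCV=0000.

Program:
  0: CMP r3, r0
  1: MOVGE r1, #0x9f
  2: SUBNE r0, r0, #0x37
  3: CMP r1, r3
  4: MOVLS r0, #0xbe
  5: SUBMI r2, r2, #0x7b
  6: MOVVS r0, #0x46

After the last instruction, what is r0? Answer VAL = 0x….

[0] flags=1001 → (cmp)
[1] flags=1001 GE?T → r1=0x9f
[2] flags=1001 NE?T → r0=0x73
[3] flags=0011 → (cmp)
[4] flags=0011 LS?F → skip
[5] flags=0011 MI?F → skip
[6] flags=0011 VS?T → r0=0x46

VAL = 0x46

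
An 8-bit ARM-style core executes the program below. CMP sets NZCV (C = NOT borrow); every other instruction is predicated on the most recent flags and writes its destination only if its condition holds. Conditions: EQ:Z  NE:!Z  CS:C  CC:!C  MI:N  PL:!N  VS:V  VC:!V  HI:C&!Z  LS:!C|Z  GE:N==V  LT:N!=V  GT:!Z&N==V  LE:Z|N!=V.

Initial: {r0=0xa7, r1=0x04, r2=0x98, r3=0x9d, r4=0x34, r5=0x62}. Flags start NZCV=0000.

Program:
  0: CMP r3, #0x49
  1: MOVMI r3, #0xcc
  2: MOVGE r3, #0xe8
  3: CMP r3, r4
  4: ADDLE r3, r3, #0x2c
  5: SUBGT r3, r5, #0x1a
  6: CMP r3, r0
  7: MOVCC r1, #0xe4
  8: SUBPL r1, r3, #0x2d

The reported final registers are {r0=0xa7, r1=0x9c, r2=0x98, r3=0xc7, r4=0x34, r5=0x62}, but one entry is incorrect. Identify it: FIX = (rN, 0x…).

[0] flags=0011 → (cmp)
[1] flags=0011 MI?F → skip
[2] flags=0011 GE?F → skip
[3] flags=0011 → (cmp)
[4] flags=0011 LE?T → r3=0xc9
[5] flags=0011 GT?F → skip
[6] flags=0010 → (cmp)
[7] flags=0010 CC?F → skip
[8] flags=0010 PL?T → r1=0x9c

FIX = (r3, 0xc9)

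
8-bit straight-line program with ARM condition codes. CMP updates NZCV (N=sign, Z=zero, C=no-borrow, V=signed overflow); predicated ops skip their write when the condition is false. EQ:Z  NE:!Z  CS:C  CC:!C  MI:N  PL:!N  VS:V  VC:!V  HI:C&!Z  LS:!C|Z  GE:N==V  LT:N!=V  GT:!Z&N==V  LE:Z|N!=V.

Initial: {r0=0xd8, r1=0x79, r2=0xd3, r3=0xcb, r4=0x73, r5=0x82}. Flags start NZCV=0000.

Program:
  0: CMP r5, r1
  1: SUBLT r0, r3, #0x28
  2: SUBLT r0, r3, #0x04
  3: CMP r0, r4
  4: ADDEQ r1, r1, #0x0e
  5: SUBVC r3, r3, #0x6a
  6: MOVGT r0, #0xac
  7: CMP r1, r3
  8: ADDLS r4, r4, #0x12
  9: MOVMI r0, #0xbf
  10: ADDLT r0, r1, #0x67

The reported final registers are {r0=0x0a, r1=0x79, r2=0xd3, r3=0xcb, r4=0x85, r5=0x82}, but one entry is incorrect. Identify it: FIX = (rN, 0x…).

FIX = (r0, 0xbf)

0: ✓ CMP  NZCV=0011
1: ✓ SUBLT  r0←0xa3
2: ✓ SUBLT  r0←0xc7
3: ✓ CMP  NZCV=0011
4: · ADDEQ
5: · SUBVC
6: · MOVGT
7: ✓ CMP  NZCV=1001
8: ✓ ADDLS  r4←0x85
9: ✓ MOVMI  r0←0xbf
10: · ADDLT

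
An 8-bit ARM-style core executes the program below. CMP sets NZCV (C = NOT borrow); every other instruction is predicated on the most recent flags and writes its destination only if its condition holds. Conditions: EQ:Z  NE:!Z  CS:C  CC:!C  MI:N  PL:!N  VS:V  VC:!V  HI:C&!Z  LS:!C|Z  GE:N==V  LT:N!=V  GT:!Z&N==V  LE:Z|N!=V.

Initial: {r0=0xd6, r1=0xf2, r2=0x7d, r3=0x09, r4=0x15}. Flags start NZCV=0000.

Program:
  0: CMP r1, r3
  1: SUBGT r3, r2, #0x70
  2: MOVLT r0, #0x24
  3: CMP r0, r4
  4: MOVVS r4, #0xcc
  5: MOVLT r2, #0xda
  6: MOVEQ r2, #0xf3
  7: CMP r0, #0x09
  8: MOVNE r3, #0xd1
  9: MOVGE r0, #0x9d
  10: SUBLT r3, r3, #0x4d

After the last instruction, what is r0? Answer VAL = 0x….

0: ✓ CMP  NZCV=1010
1: · SUBGT
2: ✓ MOVLT  r0←0x24
3: ✓ CMP  NZCV=0010
4: · MOVVS
5: · MOVLT
6: · MOVEQ
7: ✓ CMP  NZCV=0010
8: ✓ MOVNE  r3←0xd1
9: ✓ MOVGE  r0←0x9d
10: · SUBLT

VAL = 0x9d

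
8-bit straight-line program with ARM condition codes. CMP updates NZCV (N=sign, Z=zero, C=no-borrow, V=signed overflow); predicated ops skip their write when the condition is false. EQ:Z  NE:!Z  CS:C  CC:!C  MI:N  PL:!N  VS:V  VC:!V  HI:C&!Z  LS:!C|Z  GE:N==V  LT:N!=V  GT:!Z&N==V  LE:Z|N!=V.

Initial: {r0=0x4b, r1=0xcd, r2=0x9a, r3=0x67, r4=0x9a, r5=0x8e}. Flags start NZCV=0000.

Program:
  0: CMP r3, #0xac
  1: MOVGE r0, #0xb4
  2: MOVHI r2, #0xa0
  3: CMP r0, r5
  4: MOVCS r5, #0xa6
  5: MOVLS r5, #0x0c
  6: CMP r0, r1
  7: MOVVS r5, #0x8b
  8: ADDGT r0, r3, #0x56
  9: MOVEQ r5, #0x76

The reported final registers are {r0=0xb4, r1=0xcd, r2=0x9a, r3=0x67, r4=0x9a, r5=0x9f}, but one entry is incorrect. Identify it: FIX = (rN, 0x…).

[0] flags=1001 → (cmp)
[1] flags=1001 GE?T → r0=0xb4
[2] flags=1001 HI?F → skip
[3] flags=0010 → (cmp)
[4] flags=0010 CS?T → r5=0xa6
[5] flags=0010 LS?F → skip
[6] flags=1000 → (cmp)
[7] flags=1000 VS?F → skip
[8] flags=1000 GT?F → skip
[9] flags=1000 EQ?F → skip

FIX = (r5, 0xa6)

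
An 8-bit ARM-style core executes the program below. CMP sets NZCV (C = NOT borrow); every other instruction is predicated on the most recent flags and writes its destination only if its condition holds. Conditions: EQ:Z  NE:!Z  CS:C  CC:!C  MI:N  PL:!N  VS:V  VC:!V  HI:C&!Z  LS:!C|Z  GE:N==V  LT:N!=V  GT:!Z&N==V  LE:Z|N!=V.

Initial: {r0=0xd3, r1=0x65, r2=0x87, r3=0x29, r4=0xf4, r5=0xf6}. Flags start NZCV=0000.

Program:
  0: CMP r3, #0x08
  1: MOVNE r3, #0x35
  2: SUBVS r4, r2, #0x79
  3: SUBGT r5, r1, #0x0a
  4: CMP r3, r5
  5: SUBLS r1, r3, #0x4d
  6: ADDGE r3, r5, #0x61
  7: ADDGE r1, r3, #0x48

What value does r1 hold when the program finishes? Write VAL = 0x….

VAL = 0xe8

0: ✓ CMP  NZCV=0010
1: ✓ MOVNE  r3←0x35
2: · SUBVS
3: ✓ SUBGT  r5←0x5b
4: ✓ CMP  NZCV=1000
5: ✓ SUBLS  r1←0xe8
6: · ADDGE
7: · ADDGE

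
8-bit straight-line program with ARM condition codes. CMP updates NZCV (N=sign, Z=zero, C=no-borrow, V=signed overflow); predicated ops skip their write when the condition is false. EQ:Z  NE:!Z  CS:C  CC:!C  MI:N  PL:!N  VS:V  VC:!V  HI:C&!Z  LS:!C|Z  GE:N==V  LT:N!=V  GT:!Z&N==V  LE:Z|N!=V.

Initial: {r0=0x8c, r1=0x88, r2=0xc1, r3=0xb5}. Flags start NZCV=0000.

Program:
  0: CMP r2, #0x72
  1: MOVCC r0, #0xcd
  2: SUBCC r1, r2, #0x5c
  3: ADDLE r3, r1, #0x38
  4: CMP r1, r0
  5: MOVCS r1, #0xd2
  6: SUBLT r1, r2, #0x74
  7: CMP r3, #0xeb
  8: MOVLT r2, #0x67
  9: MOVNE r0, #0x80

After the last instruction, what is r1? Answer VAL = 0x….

[0] flags=0011 → (cmp)
[1] flags=0011 CC?F → skip
[2] flags=0011 CC?F → skip
[3] flags=0011 LE?T → r3=0xc0
[4] flags=1000 → (cmp)
[5] flags=1000 CS?F → skip
[6] flags=1000 LT?T → r1=0x4d
[7] flags=1000 → (cmp)
[8] flags=1000 LT?T → r2=0x67
[9] flags=1000 NE?T → r0=0x80

VAL = 0x4d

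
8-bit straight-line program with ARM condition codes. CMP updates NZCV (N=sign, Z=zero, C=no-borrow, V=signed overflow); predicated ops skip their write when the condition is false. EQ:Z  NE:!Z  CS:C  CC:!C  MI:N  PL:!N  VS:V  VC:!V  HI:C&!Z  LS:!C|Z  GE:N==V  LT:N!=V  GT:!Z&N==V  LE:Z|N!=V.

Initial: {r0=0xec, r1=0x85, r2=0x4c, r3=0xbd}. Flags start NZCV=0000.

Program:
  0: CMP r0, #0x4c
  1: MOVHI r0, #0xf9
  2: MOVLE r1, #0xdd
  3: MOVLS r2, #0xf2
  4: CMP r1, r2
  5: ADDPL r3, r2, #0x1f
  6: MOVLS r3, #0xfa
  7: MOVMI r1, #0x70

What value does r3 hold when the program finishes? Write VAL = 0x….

VAL = 0xbd

[0] flags=1010 → (cmp)
[1] flags=1010 HI?T → r0=0xf9
[2] flags=1010 LE?T → r1=0xdd
[3] flags=1010 LS?F → skip
[4] flags=1010 → (cmp)
[5] flags=1010 PL?F → skip
[6] flags=1010 LS?F → skip
[7] flags=1010 MI?T → r1=0x70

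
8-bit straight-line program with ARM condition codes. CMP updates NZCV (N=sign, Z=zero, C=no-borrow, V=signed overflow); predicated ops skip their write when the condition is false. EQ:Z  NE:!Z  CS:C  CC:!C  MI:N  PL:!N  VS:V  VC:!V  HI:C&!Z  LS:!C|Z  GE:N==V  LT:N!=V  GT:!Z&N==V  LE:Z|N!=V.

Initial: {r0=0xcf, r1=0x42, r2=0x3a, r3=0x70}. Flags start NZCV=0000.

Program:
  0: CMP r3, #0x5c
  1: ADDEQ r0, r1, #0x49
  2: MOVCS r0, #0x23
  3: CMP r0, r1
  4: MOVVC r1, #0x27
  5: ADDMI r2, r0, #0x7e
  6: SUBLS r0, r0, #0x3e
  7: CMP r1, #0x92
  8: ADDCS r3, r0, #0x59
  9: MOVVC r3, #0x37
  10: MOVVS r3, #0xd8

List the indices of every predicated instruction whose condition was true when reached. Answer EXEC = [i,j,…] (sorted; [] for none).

EXEC = [2,4,5,6,10]

0: ✓ CMP  NZCV=0010
1: · ADDEQ
2: ✓ MOVCS  r0←0x23
3: ✓ CMP  NZCV=1000
4: ✓ MOVVC  r1←0x27
5: ✓ ADDMI  r2←0xa1
6: ✓ SUBLS  r0←0xe5
7: ✓ CMP  NZCV=1001
8: · ADDCS
9: · MOVVC
10: ✓ MOVVS  r3←0xd8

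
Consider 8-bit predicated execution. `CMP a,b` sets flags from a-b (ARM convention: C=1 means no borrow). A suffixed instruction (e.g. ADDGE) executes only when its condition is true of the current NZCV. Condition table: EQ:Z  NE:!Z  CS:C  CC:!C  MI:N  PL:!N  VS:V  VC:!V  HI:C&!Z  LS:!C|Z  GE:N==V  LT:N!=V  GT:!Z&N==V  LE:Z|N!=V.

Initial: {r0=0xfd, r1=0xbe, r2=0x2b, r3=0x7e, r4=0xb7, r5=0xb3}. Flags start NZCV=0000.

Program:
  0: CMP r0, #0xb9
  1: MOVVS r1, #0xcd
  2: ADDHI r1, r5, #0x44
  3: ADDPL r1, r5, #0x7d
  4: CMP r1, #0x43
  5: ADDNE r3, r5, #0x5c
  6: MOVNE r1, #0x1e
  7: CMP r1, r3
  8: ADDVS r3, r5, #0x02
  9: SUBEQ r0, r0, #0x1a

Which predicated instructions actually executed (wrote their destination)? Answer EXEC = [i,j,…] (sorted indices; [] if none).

EXEC = [2,3,5,6]

0: ✓ CMP  NZCV=0010
1: · MOVVS
2: ✓ ADDHI  r1←0xf7
3: ✓ ADDPL  r1←0x30
4: ✓ CMP  NZCV=1000
5: ✓ ADDNE  r3←0x0f
6: ✓ MOVNE  r1←0x1e
7: ✓ CMP  NZCV=0010
8: · ADDVS
9: · SUBEQ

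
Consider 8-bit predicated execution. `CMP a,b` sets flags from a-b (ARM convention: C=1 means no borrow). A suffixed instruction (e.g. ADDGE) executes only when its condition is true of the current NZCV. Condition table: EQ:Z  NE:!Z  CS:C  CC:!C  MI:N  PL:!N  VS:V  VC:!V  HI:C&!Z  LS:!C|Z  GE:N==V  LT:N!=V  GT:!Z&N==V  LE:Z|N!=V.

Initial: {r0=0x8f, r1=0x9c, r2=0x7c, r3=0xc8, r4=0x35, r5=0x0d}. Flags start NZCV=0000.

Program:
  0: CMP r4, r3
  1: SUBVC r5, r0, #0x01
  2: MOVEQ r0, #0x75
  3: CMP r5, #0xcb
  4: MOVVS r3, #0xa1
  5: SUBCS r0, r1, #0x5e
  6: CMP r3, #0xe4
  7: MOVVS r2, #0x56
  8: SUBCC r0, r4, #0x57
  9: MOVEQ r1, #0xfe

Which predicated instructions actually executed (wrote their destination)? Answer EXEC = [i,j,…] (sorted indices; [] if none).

0: ✓ CMP  NZCV=0000
1: ✓ SUBVC  r5←0x8e
2: · MOVEQ
3: ✓ CMP  NZCV=1000
4: · MOVVS
5: · SUBCS
6: ✓ CMP  NZCV=1000
7: · MOVVS
8: ✓ SUBCC  r0←0xde
9: · MOVEQ

EXEC = [1,8]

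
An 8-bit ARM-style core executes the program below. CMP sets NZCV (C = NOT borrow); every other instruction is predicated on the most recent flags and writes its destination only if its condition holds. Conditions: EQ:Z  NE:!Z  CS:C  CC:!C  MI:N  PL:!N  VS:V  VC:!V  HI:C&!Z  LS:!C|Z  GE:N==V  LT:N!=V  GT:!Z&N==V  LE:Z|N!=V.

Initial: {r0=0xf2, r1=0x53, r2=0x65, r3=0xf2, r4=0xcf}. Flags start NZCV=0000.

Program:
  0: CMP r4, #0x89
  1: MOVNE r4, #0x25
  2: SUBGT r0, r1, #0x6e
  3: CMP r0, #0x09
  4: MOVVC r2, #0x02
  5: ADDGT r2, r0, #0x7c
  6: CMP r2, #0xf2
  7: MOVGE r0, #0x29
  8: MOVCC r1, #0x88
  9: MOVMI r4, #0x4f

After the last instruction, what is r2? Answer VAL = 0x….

[0] flags=0010 → (cmp)
[1] flags=0010 NE?T → r4=0x25
[2] flags=0010 GT?T → r0=0xe5
[3] flags=1010 → (cmp)
[4] flags=1010 VC?T → r2=0x02
[5] flags=1010 GT?F → skip
[6] flags=0000 → (cmp)
[7] flags=0000 GE?T → r0=0x29
[8] flags=0000 CC?T → r1=0x88
[9] flags=0000 MI?F → skip

VAL = 0x02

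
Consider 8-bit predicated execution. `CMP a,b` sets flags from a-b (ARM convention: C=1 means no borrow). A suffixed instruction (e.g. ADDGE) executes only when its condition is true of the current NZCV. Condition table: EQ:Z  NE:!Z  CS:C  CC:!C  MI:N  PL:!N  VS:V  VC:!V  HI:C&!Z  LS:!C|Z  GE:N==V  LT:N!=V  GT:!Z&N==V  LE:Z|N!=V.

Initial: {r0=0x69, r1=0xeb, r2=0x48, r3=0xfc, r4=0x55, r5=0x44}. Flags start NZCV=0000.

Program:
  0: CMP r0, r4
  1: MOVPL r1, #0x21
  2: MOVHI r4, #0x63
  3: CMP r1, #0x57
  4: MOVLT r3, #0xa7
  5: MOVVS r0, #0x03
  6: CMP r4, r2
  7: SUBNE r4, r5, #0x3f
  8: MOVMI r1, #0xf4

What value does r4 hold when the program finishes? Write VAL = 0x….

VAL = 0x05

[0] flags=0010 → (cmp)
[1] flags=0010 PL?T → r1=0x21
[2] flags=0010 HI?T → r4=0x63
[3] flags=1000 → (cmp)
[4] flags=1000 LT?T → r3=0xa7
[5] flags=1000 VS?F → skip
[6] flags=0010 → (cmp)
[7] flags=0010 NE?T → r4=0x05
[8] flags=0010 MI?F → skip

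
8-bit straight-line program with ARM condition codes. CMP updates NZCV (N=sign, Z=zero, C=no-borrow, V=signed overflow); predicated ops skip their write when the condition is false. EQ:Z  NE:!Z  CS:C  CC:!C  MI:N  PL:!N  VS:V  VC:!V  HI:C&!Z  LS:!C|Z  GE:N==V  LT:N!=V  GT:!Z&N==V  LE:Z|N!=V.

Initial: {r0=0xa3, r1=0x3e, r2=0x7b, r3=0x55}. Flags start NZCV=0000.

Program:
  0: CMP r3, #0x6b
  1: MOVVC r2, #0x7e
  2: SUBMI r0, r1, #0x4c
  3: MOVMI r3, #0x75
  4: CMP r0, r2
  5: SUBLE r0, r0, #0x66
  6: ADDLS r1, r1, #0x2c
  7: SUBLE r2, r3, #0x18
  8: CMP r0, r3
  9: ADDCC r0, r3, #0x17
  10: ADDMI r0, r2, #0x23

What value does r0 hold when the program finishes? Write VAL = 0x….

[0] flags=1000 → (cmp)
[1] flags=1000 VC?T → r2=0x7e
[2] flags=1000 MI?T → r0=0xf2
[3] flags=1000 MI?T → r3=0x75
[4] flags=0011 → (cmp)
[5] flags=0011 LE?T → r0=0x8c
[6] flags=0011 LS?F → skip
[7] flags=0011 LE?T → r2=0x5d
[8] flags=0011 → (cmp)
[9] flags=0011 CC?F → skip
[10] flags=0011 MI?F → skip

VAL = 0x8c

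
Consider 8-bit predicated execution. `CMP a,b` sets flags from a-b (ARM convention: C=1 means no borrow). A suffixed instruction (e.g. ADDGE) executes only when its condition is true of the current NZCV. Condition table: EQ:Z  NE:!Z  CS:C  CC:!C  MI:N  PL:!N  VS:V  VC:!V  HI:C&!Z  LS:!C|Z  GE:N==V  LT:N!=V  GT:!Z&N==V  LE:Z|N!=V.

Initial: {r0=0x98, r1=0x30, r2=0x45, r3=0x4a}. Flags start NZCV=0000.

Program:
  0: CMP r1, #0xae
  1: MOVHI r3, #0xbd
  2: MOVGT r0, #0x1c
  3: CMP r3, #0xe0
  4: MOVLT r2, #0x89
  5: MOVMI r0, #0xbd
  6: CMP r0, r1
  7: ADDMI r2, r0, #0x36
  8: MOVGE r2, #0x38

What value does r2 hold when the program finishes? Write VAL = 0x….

VAL = 0x52

[0] flags=1001 → (cmp)
[1] flags=1001 HI?F → skip
[2] flags=1001 GT?T → r0=0x1c
[3] flags=0000 → (cmp)
[4] flags=0000 LT?F → skip
[5] flags=0000 MI?F → skip
[6] flags=1000 → (cmp)
[7] flags=1000 MI?T → r2=0x52
[8] flags=1000 GE?F → skip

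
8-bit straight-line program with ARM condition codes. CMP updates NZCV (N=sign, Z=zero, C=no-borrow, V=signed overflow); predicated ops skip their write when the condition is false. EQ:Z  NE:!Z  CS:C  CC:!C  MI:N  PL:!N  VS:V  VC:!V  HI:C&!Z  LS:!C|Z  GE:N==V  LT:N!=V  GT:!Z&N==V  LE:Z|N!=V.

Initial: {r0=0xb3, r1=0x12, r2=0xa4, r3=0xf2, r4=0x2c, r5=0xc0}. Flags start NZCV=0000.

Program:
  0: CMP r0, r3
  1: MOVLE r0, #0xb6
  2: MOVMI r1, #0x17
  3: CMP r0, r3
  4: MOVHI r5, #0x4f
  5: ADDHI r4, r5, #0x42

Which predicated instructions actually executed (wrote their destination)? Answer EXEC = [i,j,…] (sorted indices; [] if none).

EXEC = [1,2]

[0] flags=1000 → (cmp)
[1] flags=1000 LE?T → r0=0xb6
[2] flags=1000 MI?T → r1=0x17
[3] flags=1000 → (cmp)
[4] flags=1000 HI?F → skip
[5] flags=1000 HI?F → skip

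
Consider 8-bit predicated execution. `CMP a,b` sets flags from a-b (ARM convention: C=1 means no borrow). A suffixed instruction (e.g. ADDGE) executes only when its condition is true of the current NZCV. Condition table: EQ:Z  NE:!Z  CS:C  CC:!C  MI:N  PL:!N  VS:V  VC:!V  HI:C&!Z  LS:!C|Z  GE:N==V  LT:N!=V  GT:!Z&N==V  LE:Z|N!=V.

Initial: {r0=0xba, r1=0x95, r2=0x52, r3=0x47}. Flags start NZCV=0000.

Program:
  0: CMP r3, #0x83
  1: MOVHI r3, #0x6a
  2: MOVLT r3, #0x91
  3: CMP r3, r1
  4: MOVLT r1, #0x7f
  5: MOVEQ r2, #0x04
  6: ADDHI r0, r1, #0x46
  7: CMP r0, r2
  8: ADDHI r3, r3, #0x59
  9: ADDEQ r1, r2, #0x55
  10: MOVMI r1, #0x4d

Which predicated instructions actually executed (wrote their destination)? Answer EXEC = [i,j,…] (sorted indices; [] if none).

0: ✓ CMP  NZCV=1001
1: · MOVHI
2: · MOVLT
3: ✓ CMP  NZCV=1001
4: · MOVLT
5: · MOVEQ
6: · ADDHI
7: ✓ CMP  NZCV=0011
8: ✓ ADDHI  r3←0xa0
9: · ADDEQ
10: · MOVMI

EXEC = [8]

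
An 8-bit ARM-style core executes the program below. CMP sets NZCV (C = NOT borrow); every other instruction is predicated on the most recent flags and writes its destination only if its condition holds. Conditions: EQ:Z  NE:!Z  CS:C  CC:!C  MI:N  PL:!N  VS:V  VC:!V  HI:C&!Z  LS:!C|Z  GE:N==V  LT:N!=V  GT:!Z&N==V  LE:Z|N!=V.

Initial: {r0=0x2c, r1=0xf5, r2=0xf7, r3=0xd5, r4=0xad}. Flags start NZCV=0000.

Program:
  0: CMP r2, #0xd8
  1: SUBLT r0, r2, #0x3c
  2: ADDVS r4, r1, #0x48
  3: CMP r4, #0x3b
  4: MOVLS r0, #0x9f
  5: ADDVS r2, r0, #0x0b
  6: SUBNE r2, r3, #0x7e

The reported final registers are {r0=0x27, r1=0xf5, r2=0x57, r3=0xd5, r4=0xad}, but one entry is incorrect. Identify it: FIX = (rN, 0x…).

[0] flags=0010 → (cmp)
[1] flags=0010 LT?F → skip
[2] flags=0010 VS?F → skip
[3] flags=0011 → (cmp)
[4] flags=0011 LS?F → skip
[5] flags=0011 VS?T → r2=0x37
[6] flags=0011 NE?T → r2=0x57

FIX = (r0, 0x2c)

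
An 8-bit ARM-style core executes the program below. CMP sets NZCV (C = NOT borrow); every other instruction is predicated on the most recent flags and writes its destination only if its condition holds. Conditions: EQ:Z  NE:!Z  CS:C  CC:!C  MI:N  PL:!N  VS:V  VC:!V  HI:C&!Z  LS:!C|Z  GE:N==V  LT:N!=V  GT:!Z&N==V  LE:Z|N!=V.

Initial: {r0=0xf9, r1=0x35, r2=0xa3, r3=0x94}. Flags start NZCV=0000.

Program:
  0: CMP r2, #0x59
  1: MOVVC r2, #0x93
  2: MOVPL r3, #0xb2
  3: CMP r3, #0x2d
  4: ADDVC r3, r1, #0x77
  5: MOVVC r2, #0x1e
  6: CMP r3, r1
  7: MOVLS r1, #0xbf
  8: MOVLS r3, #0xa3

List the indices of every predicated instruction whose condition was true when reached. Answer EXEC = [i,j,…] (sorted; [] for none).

0: ✓ CMP  NZCV=0011
1: · MOVVC
2: ✓ MOVPL  r3←0xb2
3: ✓ CMP  NZCV=1010
4: ✓ ADDVC  r3←0xac
5: ✓ MOVVC  r2←0x1e
6: ✓ CMP  NZCV=0011
7: · MOVLS
8: · MOVLS

EXEC = [2,4,5]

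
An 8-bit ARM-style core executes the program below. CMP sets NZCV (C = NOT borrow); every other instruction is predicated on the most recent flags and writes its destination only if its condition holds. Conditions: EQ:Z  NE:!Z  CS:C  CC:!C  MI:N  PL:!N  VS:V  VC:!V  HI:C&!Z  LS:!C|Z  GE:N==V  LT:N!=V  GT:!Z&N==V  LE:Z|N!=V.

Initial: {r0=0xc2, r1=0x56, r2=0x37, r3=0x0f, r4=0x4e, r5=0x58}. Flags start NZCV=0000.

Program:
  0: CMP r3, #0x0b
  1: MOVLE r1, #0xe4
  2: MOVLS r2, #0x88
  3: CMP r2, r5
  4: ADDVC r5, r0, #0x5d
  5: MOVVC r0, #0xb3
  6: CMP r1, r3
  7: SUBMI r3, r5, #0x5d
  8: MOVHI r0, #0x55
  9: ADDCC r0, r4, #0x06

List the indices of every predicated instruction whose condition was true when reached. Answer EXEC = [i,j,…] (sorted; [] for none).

[0] flags=0010 → (cmp)
[1] flags=0010 LE?F → skip
[2] flags=0010 LS?F → skip
[3] flags=1000 → (cmp)
[4] flags=1000 VC?T → r5=0x1f
[5] flags=1000 VC?T → r0=0xb3
[6] flags=0010 → (cmp)
[7] flags=0010 MI?F → skip
[8] flags=0010 HI?T → r0=0x55
[9] flags=0010 CC?F → skip

EXEC = [4,5,8]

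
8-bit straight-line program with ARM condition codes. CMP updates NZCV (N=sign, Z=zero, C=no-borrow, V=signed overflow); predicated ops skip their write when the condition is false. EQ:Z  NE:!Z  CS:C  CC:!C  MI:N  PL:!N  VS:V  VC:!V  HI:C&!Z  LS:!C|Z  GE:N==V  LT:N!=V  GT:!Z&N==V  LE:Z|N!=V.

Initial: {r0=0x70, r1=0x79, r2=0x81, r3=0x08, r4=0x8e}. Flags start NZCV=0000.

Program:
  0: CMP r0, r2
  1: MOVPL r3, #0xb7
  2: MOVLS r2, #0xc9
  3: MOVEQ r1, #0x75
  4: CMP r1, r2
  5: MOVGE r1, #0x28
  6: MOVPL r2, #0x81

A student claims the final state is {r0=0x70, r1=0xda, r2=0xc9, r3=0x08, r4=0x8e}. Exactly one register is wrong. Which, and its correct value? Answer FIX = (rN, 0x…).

0: ✓ CMP  NZCV=1001
1: · MOVPL
2: ✓ MOVLS  r2←0xc9
3: · MOVEQ
4: ✓ CMP  NZCV=1001
5: ✓ MOVGE  r1←0x28
6: · MOVPL

FIX = (r1, 0x28)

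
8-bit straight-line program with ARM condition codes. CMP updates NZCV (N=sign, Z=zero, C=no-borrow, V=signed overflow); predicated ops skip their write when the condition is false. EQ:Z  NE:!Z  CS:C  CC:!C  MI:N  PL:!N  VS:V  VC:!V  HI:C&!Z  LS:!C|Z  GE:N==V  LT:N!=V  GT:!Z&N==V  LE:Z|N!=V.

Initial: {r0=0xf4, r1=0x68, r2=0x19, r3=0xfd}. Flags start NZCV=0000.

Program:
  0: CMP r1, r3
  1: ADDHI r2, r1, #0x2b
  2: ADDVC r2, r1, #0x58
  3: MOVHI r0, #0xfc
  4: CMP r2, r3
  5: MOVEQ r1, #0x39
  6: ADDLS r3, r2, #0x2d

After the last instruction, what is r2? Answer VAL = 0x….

VAL = 0xc0

[0] flags=0000 → (cmp)
[1] flags=0000 HI?F → skip
[2] flags=0000 VC?T → r2=0xc0
[3] flags=0000 HI?F → skip
[4] flags=1000 → (cmp)
[5] flags=1000 EQ?F → skip
[6] flags=1000 LS?T → r3=0xed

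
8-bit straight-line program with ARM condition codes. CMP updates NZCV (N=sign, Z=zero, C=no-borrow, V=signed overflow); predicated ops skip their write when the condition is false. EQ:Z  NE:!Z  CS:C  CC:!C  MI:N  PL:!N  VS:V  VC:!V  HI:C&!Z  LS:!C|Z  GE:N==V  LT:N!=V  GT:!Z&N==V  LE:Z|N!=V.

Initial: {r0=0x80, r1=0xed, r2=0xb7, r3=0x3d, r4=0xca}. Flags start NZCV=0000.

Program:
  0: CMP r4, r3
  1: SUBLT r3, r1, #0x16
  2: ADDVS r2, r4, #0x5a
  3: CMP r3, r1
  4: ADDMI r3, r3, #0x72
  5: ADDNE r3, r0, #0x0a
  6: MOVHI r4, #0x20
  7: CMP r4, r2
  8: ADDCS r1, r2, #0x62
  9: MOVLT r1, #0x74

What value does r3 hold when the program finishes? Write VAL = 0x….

0: ✓ CMP  NZCV=1010
1: ✓ SUBLT  r3←0xd7
2: · ADDVS
3: ✓ CMP  NZCV=1000
4: ✓ ADDMI  r3←0x49
5: ✓ ADDNE  r3←0x8a
6: · MOVHI
7: ✓ CMP  NZCV=0010
8: ✓ ADDCS  r1←0x19
9: · MOVLT

VAL = 0x8a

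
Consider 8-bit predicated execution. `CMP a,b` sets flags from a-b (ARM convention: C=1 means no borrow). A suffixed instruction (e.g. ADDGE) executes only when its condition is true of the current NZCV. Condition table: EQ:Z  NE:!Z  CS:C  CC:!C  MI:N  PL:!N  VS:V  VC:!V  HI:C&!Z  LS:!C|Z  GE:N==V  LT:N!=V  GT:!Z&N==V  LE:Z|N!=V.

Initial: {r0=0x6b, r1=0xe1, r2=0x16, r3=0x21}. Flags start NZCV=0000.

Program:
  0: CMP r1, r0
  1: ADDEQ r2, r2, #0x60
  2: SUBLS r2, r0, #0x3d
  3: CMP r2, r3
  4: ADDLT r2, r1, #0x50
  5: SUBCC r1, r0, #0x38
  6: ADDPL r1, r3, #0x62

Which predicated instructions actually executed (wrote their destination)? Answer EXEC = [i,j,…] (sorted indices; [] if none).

EXEC = [4,5]

[0] flags=0011 → (cmp)
[1] flags=0011 EQ?F → skip
[2] flags=0011 LS?F → skip
[3] flags=1000 → (cmp)
[4] flags=1000 LT?T → r2=0x31
[5] flags=1000 CC?T → r1=0x33
[6] flags=1000 PL?F → skip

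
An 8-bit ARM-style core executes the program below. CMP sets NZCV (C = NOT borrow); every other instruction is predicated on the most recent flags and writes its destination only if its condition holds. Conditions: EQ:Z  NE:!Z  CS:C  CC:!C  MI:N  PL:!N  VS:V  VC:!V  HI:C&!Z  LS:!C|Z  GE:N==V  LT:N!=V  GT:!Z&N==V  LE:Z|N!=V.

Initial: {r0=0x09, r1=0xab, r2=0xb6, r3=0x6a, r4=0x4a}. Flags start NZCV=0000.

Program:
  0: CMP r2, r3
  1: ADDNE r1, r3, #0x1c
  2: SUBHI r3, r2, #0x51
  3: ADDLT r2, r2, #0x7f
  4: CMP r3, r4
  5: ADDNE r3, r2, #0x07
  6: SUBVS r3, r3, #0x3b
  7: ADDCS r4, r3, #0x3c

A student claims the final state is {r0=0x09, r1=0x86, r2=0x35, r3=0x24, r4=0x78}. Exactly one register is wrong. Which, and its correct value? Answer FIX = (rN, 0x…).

FIX = (r3, 0x3c)

[0] flags=0011 → (cmp)
[1] flags=0011 NE?T → r1=0x86
[2] flags=0011 HI?T → r3=0x65
[3] flags=0011 LT?T → r2=0x35
[4] flags=0010 → (cmp)
[5] flags=0010 NE?T → r3=0x3c
[6] flags=0010 VS?F → skip
[7] flags=0010 CS?T → r4=0x78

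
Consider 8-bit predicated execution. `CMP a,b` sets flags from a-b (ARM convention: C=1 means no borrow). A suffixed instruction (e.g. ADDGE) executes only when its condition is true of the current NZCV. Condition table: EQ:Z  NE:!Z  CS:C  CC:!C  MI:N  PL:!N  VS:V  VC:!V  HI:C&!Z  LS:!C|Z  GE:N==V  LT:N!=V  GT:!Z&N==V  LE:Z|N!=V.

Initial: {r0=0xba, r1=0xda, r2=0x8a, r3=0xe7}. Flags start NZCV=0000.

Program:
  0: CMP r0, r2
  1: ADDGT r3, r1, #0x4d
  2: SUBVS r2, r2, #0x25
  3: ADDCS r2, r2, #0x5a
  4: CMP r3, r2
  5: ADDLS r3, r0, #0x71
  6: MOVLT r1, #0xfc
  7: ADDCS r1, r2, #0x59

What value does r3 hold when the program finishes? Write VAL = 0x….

[0] flags=0010 → (cmp)
[1] flags=0010 GT?T → r3=0x27
[2] flags=0010 VS?F → skip
[3] flags=0010 CS?T → r2=0xe4
[4] flags=0000 → (cmp)
[5] flags=0000 LS?T → r3=0x2b
[6] flags=0000 LT?F → skip
[7] flags=0000 CS?F → skip

VAL = 0x2b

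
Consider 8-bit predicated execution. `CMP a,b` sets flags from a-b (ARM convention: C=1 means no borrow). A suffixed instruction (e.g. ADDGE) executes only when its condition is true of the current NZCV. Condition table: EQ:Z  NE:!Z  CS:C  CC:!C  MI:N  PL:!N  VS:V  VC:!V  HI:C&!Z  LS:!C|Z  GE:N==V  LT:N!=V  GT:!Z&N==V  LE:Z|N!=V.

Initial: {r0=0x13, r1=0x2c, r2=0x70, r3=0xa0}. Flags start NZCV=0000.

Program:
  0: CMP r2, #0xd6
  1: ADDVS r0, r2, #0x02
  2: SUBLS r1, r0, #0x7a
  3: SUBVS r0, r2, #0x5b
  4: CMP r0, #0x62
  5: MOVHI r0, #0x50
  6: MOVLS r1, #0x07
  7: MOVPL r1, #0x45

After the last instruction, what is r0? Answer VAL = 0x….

0: ✓ CMP  NZCV=1001
1: ✓ ADDVS  r0←0x72
2: ✓ SUBLS  r1←0xf8
3: ✓ SUBVS  r0←0x15
4: ✓ CMP  NZCV=1000
5: · MOVHI
6: ✓ MOVLS  r1←0x07
7: · MOVPL

VAL = 0x15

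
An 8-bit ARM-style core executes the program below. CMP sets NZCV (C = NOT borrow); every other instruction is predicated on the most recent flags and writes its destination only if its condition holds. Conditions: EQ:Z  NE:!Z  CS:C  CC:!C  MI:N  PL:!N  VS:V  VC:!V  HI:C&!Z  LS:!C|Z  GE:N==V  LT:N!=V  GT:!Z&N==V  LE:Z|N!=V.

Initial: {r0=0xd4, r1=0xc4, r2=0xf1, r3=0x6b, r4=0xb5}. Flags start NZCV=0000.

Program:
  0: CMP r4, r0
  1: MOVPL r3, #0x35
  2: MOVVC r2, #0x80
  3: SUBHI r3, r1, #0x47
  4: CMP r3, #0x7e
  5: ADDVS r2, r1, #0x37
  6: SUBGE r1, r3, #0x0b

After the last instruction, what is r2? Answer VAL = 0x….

[0] flags=1000 → (cmp)
[1] flags=1000 PL?F → skip
[2] flags=1000 VC?T → r2=0x80
[3] flags=1000 HI?F → skip
[4] flags=1000 → (cmp)
[5] flags=1000 VS?F → skip
[6] flags=1000 GE?F → skip

VAL = 0x80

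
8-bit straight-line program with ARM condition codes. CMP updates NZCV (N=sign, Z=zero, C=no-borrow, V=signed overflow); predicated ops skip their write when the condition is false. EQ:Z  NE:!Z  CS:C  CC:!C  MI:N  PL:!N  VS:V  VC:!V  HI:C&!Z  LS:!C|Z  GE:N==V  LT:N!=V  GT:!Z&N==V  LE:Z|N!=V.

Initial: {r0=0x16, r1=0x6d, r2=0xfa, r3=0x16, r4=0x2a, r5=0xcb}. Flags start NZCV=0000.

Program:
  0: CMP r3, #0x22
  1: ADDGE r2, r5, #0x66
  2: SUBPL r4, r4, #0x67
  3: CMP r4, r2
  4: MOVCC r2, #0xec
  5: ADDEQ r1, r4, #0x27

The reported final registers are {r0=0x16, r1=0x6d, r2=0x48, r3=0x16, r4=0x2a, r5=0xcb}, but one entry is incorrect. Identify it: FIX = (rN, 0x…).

FIX = (r2, 0xec)

0: ✓ CMP  NZCV=1000
1: · ADDGE
2: · SUBPL
3: ✓ CMP  NZCV=0000
4: ✓ MOVCC  r2←0xec
5: · ADDEQ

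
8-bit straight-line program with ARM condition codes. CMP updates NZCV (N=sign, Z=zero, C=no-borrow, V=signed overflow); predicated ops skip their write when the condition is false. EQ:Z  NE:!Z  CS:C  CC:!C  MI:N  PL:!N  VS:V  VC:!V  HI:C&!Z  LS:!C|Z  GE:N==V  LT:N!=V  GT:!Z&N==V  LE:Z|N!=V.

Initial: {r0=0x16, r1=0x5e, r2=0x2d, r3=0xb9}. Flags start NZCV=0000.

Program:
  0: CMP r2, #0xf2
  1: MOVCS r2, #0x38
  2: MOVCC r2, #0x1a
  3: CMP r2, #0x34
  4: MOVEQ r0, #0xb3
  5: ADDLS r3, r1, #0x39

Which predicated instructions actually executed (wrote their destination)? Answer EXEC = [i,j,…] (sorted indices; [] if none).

[0] flags=0000 → (cmp)
[1] flags=0000 CS?F → skip
[2] flags=0000 CC?T → r2=0x1a
[3] flags=1000 → (cmp)
[4] flags=1000 EQ?F → skip
[5] flags=1000 LS?T → r3=0x97

EXEC = [2,5]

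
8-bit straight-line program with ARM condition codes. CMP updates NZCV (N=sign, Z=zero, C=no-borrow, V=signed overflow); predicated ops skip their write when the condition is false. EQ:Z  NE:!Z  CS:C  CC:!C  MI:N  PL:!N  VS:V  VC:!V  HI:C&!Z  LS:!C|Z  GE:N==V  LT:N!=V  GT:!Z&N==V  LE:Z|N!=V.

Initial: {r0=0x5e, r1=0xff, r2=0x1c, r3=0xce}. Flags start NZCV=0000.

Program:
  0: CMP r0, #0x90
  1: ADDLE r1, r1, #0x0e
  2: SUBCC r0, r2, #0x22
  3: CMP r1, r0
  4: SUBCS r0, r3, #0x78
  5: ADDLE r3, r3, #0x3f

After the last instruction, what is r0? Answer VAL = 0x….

[0] flags=1001 → (cmp)
[1] flags=1001 LE?F → skip
[2] flags=1001 CC?T → r0=0xfa
[3] flags=0010 → (cmp)
[4] flags=0010 CS?T → r0=0x56
[5] flags=0010 LE?F → skip

VAL = 0x56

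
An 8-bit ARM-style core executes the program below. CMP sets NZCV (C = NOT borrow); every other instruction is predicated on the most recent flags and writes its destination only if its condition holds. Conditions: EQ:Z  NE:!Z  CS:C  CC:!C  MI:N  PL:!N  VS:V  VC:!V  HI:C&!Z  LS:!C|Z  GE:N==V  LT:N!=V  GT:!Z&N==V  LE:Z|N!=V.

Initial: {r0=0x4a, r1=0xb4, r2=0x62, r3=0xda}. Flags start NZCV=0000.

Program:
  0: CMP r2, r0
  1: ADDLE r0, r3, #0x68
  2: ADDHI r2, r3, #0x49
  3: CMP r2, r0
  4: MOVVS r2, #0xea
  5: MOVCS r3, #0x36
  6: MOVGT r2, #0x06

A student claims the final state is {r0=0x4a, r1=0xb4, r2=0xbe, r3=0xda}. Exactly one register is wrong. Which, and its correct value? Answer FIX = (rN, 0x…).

0: ✓ CMP  NZCV=0010
1: · ADDLE
2: ✓ ADDHI  r2←0x23
3: ✓ CMP  NZCV=1000
4: · MOVVS
5: · MOVCS
6: · MOVGT

FIX = (r2, 0x23)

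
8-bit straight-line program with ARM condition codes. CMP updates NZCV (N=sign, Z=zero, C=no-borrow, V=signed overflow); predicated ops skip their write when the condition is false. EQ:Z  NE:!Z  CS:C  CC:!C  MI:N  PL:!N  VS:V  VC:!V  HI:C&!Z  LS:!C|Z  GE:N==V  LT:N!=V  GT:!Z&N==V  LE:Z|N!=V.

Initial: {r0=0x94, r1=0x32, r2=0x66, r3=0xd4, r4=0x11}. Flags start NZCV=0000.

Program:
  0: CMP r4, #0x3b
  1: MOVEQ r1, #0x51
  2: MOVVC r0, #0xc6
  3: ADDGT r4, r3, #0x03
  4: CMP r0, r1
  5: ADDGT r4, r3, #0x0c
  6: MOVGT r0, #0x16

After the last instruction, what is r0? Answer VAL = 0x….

[0] flags=1000 → (cmp)
[1] flags=1000 EQ?F → skip
[2] flags=1000 VC?T → r0=0xc6
[3] flags=1000 GT?F → skip
[4] flags=1010 → (cmp)
[5] flags=1010 GT?F → skip
[6] flags=1010 GT?F → skip

VAL = 0xc6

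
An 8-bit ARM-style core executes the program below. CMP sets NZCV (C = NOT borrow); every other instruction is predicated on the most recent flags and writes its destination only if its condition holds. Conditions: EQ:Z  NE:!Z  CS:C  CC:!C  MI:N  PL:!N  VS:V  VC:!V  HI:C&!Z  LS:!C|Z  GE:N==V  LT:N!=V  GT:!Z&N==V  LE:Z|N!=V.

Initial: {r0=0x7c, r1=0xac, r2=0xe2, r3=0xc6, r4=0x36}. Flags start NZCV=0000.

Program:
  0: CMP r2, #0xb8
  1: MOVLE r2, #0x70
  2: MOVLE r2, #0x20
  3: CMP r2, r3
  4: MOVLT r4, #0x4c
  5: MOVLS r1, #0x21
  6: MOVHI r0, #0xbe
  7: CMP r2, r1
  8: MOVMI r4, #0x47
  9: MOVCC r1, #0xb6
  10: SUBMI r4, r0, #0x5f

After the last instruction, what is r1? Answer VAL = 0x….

VAL = 0xac

[0] flags=0010 → (cmp)
[1] flags=0010 LE?F → skip
[2] flags=0010 LE?F → skip
[3] flags=0010 → (cmp)
[4] flags=0010 LT?F → skip
[5] flags=0010 LS?F → skip
[6] flags=0010 HI?T → r0=0xbe
[7] flags=0010 → (cmp)
[8] flags=0010 MI?F → skip
[9] flags=0010 CC?F → skip
[10] flags=0010 MI?F → skip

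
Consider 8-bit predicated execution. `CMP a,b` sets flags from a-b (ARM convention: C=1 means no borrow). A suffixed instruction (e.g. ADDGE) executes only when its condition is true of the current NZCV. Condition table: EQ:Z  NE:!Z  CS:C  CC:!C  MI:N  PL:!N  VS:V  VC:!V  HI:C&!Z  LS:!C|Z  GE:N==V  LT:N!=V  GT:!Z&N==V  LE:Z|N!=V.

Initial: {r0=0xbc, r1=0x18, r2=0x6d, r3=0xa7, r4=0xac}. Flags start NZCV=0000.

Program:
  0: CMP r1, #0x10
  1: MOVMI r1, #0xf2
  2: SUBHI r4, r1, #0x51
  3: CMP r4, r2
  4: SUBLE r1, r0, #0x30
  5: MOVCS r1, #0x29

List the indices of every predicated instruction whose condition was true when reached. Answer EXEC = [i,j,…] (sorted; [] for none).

[0] flags=0010 → (cmp)
[1] flags=0010 MI?F → skip
[2] flags=0010 HI?T → r4=0xc7
[3] flags=0011 → (cmp)
[4] flags=0011 LE?T → r1=0x8c
[5] flags=0011 CS?T → r1=0x29

EXEC = [2,4,5]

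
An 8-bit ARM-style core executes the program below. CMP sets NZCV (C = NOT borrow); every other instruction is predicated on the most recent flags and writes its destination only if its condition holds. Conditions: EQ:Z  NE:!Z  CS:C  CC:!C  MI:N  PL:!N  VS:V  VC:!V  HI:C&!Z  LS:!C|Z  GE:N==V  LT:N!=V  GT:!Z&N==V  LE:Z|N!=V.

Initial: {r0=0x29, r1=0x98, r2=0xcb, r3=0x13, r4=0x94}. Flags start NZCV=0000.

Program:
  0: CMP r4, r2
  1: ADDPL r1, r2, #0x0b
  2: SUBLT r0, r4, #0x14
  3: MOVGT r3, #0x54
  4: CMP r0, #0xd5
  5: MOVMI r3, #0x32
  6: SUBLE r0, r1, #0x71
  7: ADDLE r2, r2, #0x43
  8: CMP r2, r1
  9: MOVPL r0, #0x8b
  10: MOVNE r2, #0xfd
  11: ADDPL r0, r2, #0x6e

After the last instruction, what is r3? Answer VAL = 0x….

VAL = 0x32

0: ✓ CMP  NZCV=1000
1: · ADDPL
2: ✓ SUBLT  r0←0x80
3: · MOVGT
4: ✓ CMP  NZCV=1000
5: ✓ MOVMI  r3←0x32
6: ✓ SUBLE  r0←0x27
7: ✓ ADDLE  r2←0x0e
8: ✓ CMP  NZCV=0000
9: ✓ MOVPL  r0←0x8b
10: ✓ MOVNE  r2←0xfd
11: ✓ ADDPL  r0←0x6b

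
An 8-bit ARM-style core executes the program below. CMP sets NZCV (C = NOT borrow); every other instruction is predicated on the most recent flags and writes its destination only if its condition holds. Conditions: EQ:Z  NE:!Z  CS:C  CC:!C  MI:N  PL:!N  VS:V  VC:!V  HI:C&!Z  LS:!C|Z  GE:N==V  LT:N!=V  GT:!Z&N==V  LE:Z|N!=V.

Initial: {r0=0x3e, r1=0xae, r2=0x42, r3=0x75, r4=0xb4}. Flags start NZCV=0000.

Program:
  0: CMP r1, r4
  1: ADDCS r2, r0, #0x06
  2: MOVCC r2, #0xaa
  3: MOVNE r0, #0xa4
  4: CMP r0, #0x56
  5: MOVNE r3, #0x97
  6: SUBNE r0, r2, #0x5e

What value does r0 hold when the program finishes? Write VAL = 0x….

[0] flags=1000 → (cmp)
[1] flags=1000 CS?F → skip
[2] flags=1000 CC?T → r2=0xaa
[3] flags=1000 NE?T → r0=0xa4
[4] flags=0011 → (cmp)
[5] flags=0011 NE?T → r3=0x97
[6] flags=0011 NE?T → r0=0x4c

VAL = 0x4c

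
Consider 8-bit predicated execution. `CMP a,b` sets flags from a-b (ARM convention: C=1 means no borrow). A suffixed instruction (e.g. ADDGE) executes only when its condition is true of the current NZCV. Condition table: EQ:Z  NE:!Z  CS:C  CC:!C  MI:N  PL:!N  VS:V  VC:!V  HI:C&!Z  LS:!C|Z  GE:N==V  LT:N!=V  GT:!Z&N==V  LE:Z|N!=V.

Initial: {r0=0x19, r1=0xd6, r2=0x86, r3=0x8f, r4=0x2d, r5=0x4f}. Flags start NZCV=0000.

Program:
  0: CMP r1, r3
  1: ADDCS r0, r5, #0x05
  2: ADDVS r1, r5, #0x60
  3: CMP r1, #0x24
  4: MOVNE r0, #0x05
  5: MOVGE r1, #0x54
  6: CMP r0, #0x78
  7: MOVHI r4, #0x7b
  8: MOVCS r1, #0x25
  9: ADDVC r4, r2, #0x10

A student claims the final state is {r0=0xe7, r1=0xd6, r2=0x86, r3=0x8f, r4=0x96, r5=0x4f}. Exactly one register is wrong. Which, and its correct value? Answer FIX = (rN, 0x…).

FIX = (r0, 0x05)

0: ✓ CMP  NZCV=0010
1: ✓ ADDCS  r0←0x54
2: · ADDVS
3: ✓ CMP  NZCV=1010
4: ✓ MOVNE  r0←0x05
5: · MOVGE
6: ✓ CMP  NZCV=1000
7: · MOVHI
8: · MOVCS
9: ✓ ADDVC  r4←0x96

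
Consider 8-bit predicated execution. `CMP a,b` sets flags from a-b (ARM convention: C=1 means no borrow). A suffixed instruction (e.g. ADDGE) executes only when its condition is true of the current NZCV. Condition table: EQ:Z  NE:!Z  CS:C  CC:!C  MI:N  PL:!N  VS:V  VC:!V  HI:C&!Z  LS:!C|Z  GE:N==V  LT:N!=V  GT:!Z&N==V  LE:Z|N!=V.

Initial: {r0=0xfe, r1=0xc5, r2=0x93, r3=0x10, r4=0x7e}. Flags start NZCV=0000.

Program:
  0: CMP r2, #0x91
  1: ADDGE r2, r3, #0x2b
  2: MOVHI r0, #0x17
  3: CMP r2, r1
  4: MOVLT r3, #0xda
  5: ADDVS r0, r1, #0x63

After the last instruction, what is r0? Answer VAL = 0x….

0: ✓ CMP  NZCV=0010
1: ✓ ADDGE  r2←0x3b
2: ✓ MOVHI  r0←0x17
3: ✓ CMP  NZCV=0000
4: · MOVLT
5: · ADDVS

VAL = 0x17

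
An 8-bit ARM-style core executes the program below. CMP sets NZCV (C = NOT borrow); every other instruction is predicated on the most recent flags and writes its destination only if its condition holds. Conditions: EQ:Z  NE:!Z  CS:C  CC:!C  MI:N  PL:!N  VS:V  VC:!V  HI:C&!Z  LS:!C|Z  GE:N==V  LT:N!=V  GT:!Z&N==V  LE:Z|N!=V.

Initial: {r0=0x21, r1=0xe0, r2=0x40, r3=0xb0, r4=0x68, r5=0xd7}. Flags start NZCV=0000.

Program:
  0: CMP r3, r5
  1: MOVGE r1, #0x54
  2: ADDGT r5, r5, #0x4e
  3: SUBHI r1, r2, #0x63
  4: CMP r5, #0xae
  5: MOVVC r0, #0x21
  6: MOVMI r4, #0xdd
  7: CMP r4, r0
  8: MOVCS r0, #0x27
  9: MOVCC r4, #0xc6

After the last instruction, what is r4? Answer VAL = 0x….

VAL = 0x68

[0] flags=1000 → (cmp)
[1] flags=1000 GE?F → skip
[2] flags=1000 GT?F → skip
[3] flags=1000 HI?F → skip
[4] flags=0010 → (cmp)
[5] flags=0010 VC?T → r0=0x21
[6] flags=0010 MI?F → skip
[7] flags=0010 → (cmp)
[8] flags=0010 CS?T → r0=0x27
[9] flags=0010 CC?F → skip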